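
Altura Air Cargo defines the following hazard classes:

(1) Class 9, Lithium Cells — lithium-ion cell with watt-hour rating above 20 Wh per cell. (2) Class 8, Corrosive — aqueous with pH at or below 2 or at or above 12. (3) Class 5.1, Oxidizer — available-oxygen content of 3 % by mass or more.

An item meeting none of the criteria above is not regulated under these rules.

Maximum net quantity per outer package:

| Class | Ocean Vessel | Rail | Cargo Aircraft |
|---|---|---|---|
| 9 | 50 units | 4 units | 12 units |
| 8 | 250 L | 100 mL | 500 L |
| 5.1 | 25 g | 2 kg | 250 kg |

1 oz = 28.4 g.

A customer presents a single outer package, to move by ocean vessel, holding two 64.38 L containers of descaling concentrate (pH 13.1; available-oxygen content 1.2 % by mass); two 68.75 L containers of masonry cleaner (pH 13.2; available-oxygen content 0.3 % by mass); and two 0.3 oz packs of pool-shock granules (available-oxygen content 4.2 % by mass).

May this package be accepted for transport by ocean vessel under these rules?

No

With pH 13.1 (≥ 12), the descaling concentrate falls in Class 8.
The masonry cleaner has pH 13.2, which is ≥ 12, so it is Class 8 (Corrosive).
Pool-shock granules: available-oxygen content 4.2 % by mass ≥ 3 % by mass → Class 5.1 (Oxidizer).
Class 8 net quantity: (two 64.38 L containers = 128.76 L) + (two 68.75 L containers = 137.5 L) = 266.26 L.
That exceeds the Class 8 ocean vessel limit of 250 L.
Class 5.1 quantity: two 0.3 oz packs = 17.04 g.
That is within the Class 5.1 ocean vessel limit of 25 g.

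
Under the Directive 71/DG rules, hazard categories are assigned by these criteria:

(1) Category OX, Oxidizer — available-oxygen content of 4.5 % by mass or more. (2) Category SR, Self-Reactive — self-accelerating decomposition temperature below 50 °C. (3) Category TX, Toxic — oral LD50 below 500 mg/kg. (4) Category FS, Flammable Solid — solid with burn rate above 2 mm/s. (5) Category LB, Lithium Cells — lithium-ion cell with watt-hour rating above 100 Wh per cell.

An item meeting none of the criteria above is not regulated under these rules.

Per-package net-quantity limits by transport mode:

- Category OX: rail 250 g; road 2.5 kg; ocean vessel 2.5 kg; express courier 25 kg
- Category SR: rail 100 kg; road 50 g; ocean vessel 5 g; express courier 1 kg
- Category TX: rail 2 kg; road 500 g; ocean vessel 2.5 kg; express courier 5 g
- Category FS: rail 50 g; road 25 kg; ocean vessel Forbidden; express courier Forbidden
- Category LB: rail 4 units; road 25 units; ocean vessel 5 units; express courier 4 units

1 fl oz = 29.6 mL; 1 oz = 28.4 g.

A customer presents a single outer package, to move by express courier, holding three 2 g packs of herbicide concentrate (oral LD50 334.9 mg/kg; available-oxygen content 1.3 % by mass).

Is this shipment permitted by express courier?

The herbicide concentrate has oral LD50 334.9 mg/kg, which is < 500 mg/kg, so it is Category TX (Toxic).
Category TX quantity: three 2 g packs = 6 g.
That exceeds the Category TX express courier limit of 5 g.

No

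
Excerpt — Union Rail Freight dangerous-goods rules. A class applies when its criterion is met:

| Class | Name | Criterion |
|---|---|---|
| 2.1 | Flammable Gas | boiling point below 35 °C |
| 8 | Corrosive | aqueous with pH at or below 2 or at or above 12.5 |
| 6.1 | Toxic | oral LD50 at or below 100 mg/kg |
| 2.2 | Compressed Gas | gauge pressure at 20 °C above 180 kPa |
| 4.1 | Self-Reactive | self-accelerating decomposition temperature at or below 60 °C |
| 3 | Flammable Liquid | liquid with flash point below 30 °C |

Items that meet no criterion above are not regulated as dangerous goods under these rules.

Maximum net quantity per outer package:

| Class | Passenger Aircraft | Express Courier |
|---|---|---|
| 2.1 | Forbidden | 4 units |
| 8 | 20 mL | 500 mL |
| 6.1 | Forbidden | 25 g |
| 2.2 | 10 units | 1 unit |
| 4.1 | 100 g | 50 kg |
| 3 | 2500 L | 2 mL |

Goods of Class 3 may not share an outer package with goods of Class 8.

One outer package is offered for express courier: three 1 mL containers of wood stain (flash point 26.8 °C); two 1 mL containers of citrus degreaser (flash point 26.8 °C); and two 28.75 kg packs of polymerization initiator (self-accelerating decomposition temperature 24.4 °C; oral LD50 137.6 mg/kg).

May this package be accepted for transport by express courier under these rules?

Wood stain: flash point 26.8 °C < 30 °C → Class 3 (Flammable Liquid).
With flash point 26.8 °C (< 30 °C), the citrus degreaser falls in Class 3.
The polymerization initiator has self-accelerating decomposition temperature 24.4 °C, which is ≤ 60 °C, so it is Class 4.1 (Self-Reactive).
Class 3 net quantity: (three 1 mL containers = 3 mL) + (two 1 mL containers = 2 mL) = 5 mL.
That exceeds the Class 3 express courier limit of 2 mL.
Class 4.1 quantity: two 28.75 kg packs = 57.5 kg.
That exceeds the Class 4.1 express courier limit of 50 kg.
The segregation rule (Class 3 with Class 8) does not apply to Class 3 with Class 4.1.

No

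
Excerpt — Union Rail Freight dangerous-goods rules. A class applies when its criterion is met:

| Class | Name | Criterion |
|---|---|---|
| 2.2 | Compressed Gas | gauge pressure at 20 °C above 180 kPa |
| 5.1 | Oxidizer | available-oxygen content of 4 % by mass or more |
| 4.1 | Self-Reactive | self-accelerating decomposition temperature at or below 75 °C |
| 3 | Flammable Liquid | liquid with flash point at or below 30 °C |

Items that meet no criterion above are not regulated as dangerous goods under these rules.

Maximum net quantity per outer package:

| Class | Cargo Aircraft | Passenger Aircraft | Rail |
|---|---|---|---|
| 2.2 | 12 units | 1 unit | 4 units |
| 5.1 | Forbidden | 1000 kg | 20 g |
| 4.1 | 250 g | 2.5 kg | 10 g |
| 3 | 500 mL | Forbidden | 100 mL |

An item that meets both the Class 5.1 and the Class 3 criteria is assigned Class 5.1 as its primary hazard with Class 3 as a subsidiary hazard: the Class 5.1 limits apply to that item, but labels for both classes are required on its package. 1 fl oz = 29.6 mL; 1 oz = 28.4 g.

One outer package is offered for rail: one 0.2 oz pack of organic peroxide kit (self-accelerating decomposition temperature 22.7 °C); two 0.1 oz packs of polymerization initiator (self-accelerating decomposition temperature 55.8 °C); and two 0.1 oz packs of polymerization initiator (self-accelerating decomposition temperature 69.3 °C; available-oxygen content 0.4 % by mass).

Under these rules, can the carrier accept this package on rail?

The organic peroxide kit has self-accelerating decomposition temperature 22.7 °C, which is ≤ 75 °C, so it is Class 4.1 (Self-Reactive).
Self-accelerating decomposition temperature 55.8 °C meets the Class 4.1 criterion (Self-Reactive), so the polymerization initiator is Class 4.1.
Polymerization initiator: self-accelerating decomposition temperature 69.3 °C ≤ 75 °C → Class 4.1 (Self-Reactive).
Total Class 4.1: (one 0.2 oz pack = 5.68 g) + (two 0.1 oz packs = 5.68 g) + (two 0.1 oz packs = 5.68 g) = 17.04 g.
That exceeds the Class 4.1 rail limit of 10 g.

No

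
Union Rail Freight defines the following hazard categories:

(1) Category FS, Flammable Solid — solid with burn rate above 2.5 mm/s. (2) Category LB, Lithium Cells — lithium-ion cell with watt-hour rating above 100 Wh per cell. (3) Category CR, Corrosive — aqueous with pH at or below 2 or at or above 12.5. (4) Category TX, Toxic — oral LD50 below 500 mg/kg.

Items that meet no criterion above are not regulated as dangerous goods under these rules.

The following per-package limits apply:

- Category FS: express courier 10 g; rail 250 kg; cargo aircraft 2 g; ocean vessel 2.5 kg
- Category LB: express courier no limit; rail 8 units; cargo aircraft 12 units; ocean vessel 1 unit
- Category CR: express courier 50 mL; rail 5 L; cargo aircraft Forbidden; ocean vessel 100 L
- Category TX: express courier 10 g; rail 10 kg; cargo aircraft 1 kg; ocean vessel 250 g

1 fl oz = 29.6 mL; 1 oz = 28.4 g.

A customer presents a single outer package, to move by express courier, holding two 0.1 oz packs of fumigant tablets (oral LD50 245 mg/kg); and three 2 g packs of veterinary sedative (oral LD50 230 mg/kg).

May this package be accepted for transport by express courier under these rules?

With oral LD50 245 mg/kg (< 500 mg/kg), the fumigant tablets fall in Category TX.
Oral LD50 230 mg/kg meets the Category TX criterion (Toxic), so the veterinary sedative is Category TX.
Category TX net quantity: (two 0.1 oz packs = 5.68 g) + (three 2 g packs = 6 g) = 11.68 g.
11.68 g exceeds the express courier limit of 10 g for Category TX.

No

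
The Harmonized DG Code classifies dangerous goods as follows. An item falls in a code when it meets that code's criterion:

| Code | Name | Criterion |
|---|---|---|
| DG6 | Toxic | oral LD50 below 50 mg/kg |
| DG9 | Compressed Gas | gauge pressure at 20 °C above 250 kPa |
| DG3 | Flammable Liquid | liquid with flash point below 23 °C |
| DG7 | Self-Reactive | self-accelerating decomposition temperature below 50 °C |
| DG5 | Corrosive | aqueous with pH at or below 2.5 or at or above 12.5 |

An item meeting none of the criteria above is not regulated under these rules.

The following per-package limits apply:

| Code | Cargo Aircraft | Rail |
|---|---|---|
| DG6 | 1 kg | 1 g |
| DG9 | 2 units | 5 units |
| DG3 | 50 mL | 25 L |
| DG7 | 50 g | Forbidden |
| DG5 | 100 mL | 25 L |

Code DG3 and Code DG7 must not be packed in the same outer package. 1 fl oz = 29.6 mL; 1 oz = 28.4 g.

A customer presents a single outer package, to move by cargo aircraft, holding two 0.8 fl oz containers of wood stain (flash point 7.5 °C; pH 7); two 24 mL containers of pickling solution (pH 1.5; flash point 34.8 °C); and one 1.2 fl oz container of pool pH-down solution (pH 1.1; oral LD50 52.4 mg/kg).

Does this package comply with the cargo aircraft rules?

Yes

The wood stain has flash point 7.5 °C, which is < 23 °C, so it is Code DG3 (Flammable Liquid).
pH 1.5 meets the Code DG5 criterion (Corrosive), so the pickling solution is Code DG5.
pH 1.1 meets the Code DG5 criterion (Corrosive), so the pool pH-down solution is Code DG5.
Code DG5 net quantity: (two 24 mL containers = 48 mL) + (one 1.2 fl oz container = 35.52 mL) = 83.52 mL.
That is within the Code DG5 cargo aircraft limit of 100 mL.
Code DG3 quantity: two 0.8 fl oz containers = 47.36 mL.
47.36 mL is within the cargo aircraft limit of 50 mL for Code DG3.
The segregation rule (Code DG3 with Code DG7) does not apply to Code DG5 with Code DG3.
Every hazard code is within its cargo aircraft limit and no segregation rule is violated.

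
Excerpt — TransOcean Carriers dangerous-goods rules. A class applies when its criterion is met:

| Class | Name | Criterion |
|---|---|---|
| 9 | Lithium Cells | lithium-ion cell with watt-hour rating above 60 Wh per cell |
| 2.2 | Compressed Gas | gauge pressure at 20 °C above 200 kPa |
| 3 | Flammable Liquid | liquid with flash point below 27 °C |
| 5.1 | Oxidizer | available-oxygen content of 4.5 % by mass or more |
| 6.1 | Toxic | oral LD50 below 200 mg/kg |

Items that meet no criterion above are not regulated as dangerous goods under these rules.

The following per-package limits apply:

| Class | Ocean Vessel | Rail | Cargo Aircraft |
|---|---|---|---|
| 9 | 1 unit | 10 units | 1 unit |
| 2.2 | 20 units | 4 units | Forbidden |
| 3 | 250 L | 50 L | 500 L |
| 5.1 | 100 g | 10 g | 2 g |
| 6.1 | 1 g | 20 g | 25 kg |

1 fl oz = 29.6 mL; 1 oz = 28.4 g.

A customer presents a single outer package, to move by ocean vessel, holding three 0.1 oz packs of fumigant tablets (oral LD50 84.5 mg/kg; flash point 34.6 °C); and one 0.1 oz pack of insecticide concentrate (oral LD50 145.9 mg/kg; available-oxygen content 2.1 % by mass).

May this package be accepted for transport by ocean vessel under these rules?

Fumigant tablets: oral LD50 84.5 mg/kg < 200 mg/kg → Class 6.1 (Toxic).
The insecticide concentrate has oral LD50 145.9 mg/kg, which is < 200 mg/kg, so it is Class 6.1 (Toxic).
Class 6.1 net quantity: (three 0.1 oz packs = 8.52 g) + (one 0.1 oz pack = 2.84 g) = 11.36 g.
11.36 g > 1 g (ocean vessel limit, Class 6.1) — over the limit.

No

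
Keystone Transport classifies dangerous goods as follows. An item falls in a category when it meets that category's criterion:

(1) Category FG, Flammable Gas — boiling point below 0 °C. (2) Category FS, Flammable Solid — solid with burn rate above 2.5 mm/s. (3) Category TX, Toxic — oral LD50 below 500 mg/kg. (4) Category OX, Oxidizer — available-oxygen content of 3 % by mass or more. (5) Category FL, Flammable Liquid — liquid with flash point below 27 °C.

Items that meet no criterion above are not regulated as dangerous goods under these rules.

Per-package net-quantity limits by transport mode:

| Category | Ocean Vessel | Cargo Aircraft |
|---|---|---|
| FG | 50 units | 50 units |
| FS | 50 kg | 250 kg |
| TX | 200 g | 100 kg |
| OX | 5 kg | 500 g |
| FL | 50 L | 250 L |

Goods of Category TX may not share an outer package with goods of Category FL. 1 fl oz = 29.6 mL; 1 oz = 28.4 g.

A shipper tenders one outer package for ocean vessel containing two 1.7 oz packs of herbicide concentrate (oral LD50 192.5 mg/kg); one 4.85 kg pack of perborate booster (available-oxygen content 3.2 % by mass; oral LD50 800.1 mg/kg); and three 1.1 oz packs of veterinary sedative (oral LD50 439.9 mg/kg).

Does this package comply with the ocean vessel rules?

Herbicide concentrate: oral LD50 192.5 mg/kg < 500 mg/kg → Category TX (Toxic).
Available-oxygen content 3.2 % by mass meets the Category OX criterion (Oxidizer), so the perborate booster is Category OX.
Veterinary sedative: oral LD50 439.9 mg/kg < 500 mg/kg → Category TX (Toxic).
Category TX net quantity: (two 1.7 oz packs = 96.56 g) + (three 1.1 oz packs = 93.72 g) = 190.28 g.
190.28 g ≤ 200 g (ocean vessel limit, Category TX) — within limit.
Category OX quantity: 4.85 kg.
That is within the Category OX ocean vessel limit of 5 kg.
The segregation rule (Category TX with Category FL) does not apply to Category TX with Category OX.
Every hazard category is within its ocean vessel limit and no segregation rule is violated.

Yes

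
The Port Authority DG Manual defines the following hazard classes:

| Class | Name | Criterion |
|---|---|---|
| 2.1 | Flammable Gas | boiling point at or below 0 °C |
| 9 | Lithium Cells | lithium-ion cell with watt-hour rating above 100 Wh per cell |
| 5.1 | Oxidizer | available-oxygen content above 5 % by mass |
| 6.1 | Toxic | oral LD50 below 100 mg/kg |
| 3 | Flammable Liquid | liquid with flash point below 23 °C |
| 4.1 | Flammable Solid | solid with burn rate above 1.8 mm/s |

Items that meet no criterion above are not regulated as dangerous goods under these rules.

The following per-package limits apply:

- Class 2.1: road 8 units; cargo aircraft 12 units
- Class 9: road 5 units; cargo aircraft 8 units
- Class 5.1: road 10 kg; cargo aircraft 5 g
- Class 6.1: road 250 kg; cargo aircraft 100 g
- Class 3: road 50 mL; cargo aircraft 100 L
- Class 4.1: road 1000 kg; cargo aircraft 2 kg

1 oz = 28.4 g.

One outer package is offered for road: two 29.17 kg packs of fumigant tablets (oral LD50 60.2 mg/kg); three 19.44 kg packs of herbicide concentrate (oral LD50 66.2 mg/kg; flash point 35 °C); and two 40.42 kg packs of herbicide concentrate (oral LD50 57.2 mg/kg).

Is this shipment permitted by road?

With oral LD50 60.2 mg/kg (< 100 mg/kg), the fumigant tablets fall in Class 6.1.
With oral LD50 66.2 mg/kg (< 100 mg/kg), the herbicide concentrate falls in Class 6.1.
Herbicide concentrate: oral LD50 57.2 mg/kg < 100 mg/kg → Class 6.1 (Toxic).
Total Class 6.1: (two 29.17 kg packs = 58.34 kg) + (three 19.44 kg packs = 58.32 kg) + (two 40.42 kg packs = 80.84 kg) = 197.5 kg.
That is within the Class 6.1 road limit of 250 kg.

Yes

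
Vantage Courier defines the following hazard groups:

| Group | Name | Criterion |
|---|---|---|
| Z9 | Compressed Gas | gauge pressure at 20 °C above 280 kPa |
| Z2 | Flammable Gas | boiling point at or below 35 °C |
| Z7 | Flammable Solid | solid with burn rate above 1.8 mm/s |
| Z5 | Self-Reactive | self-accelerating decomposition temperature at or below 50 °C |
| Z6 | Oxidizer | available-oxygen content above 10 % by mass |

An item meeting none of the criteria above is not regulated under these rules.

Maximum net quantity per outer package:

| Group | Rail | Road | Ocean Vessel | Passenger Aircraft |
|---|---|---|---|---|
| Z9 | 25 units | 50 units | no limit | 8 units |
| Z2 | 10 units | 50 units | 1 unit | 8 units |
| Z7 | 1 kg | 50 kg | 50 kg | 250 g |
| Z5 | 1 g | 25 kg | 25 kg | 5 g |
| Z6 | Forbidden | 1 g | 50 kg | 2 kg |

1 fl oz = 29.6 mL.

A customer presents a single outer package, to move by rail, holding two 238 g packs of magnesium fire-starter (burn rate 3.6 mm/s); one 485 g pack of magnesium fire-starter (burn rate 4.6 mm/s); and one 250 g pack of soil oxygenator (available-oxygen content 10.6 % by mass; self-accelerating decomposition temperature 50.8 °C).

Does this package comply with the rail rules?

No

Burn rate 3.6 mm/s meets the Group Z7 criterion (Flammable Solid), so the magnesium fire-starter is Group Z7.
Burn rate 4.6 mm/s meets the Group Z7 criterion (Flammable Solid), so the magnesium fire-starter is Group Z7.
The soil oxygenator has available-oxygen content 10.6 % by mass, which is > 10 % by mass, so it is Group Z6 (Oxidizer).
Group Z7 net quantity: (two 238 g packs = 476 g) + 485 g = 961 g.
That is within the Group Z7 rail limit of 1 kg.
Group Z6 quantity: 250 g.
By rail, Group Z6 is Forbidden regardless of quantity.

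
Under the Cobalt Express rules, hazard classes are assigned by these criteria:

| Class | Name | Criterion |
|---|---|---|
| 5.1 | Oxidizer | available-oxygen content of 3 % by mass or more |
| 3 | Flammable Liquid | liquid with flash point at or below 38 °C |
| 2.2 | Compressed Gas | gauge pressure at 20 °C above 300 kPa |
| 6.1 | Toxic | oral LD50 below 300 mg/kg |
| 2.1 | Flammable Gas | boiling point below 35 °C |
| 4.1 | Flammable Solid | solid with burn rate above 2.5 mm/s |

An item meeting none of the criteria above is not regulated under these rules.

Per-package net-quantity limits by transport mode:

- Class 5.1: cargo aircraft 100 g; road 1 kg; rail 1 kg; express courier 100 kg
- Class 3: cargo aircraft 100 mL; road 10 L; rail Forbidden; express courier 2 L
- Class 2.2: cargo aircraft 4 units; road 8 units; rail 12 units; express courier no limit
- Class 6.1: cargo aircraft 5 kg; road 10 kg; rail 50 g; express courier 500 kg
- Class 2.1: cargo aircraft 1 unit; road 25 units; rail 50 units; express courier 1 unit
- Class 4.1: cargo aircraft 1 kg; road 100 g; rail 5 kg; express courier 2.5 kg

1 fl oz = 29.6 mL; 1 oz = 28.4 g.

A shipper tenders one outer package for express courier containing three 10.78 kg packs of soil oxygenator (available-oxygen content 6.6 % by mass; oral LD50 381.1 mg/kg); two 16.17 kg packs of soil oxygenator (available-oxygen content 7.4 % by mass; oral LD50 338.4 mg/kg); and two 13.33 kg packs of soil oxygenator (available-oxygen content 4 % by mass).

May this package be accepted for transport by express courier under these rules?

Yes

The soil oxygenator has available-oxygen content 6.6 % by mass, which is ≥ 3 % by mass, so it is Class 5.1 (Oxidizer).
Available-oxygen content 7.4 % by mass meets the Class 5.1 criterion (Oxidizer), so the soil oxygenator is Class 5.1.
The soil oxygenator has available-oxygen content 4 % by mass, which is ≥ 3 % by mass, so it is Class 5.1 (Oxidizer).
Class 5.1 net quantity: (three 10.78 kg packs = 32.34 kg) + (two 16.17 kg packs = 32.34 kg) + (two 13.33 kg packs = 26.66 kg) = 91.34 kg.
91.34 kg ≤ 100 kg (express courier limit, Class 5.1) — within limit.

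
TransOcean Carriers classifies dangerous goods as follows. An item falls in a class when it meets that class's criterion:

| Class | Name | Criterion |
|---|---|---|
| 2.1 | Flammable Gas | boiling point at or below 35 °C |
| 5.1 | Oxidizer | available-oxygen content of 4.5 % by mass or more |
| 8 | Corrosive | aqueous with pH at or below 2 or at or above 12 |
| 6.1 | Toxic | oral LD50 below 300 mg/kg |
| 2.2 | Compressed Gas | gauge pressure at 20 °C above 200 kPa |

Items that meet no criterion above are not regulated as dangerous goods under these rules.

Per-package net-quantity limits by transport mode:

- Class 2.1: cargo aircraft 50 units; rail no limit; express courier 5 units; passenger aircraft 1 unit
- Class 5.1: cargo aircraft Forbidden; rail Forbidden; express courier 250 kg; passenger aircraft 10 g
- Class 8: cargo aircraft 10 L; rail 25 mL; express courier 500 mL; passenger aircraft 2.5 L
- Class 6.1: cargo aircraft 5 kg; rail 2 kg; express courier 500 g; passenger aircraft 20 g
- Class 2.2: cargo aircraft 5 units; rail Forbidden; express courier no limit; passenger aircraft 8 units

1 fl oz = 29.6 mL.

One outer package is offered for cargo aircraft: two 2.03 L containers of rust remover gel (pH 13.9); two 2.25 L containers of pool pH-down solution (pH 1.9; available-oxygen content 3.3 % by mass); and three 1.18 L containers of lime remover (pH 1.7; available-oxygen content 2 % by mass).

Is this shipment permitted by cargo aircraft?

pH 13.9 meets the Class 8 criterion (Corrosive), so the rust remover gel is Class 8.
pH 1.9 meets the Class 8 criterion (Corrosive), so the pool pH-down solution is Class 8.
Lime remover: pH 1.7 ≤ 2 → Class 8 (Corrosive).
Class 8 net quantity: (two 2.03 L containers = 4.06 L) + (two 2.25 L containers = 4.5 L) + (three 1.18 L containers = 3.54 L) = 12.1 L.
12.1 L exceeds the cargo aircraft limit of 10 L for Class 8.

No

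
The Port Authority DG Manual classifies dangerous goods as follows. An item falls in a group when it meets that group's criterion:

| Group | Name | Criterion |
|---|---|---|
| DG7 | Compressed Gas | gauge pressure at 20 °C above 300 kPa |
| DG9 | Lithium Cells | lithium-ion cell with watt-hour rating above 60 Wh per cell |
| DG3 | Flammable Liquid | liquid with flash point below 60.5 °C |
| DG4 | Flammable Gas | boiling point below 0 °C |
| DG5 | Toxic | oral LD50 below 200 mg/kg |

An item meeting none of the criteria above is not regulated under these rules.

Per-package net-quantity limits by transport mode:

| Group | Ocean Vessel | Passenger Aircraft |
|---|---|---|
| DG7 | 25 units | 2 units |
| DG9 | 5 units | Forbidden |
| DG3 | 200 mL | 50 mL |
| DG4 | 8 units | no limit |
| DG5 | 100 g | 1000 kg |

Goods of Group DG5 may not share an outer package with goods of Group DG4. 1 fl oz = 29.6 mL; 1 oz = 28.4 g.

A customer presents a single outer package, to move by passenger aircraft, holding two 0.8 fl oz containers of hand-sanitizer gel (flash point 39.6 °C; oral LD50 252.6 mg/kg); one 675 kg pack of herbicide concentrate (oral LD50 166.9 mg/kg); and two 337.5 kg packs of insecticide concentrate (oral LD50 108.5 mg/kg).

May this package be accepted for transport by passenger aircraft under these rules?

No

The hand-sanitizer gel has flash point 39.6 °C, which is < 60.5 °C, so it is Group DG3 (Flammable Liquid).
Herbicide concentrate: oral LD50 166.9 mg/kg < 200 mg/kg → Group DG5 (Toxic).
The insecticide concentrate has oral LD50 108.5 mg/kg, which is < 200 mg/kg, so it is Group DG5 (Toxic).
Group DG5 net quantity: 675 kg + (two 337.5 kg packs = 675 kg) = 1350 kg.
1350 kg exceeds the passenger aircraft limit of 1000 kg for Group DG5.
Group DG3 quantity: two 0.8 fl oz containers = 47.36 mL.
That is within the Group DG3 passenger aircraft limit of 50 mL.
The segregation rule (Group DG5 with Group DG4) does not apply to Group DG5 with Group DG3.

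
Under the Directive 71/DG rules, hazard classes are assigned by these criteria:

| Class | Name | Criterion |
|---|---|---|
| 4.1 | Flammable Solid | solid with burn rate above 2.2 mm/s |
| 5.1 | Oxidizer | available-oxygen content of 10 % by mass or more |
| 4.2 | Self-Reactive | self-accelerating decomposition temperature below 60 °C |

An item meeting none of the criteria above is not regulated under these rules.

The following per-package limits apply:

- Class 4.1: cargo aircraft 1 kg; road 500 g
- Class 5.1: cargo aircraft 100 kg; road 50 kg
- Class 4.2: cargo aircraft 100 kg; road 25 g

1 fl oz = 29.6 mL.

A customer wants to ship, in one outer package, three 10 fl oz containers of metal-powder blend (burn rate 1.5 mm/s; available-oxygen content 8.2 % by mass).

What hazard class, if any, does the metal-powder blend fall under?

Not regulated

burn rate 1.5 mm/s is not above 2.2 mm/s, so Class 4.1 does not apply.
available-oxygen content 8.2 % by mass is not above 10 % by mass, so Class 5.1 does not apply.
No criterion is met, so the item is not regulated.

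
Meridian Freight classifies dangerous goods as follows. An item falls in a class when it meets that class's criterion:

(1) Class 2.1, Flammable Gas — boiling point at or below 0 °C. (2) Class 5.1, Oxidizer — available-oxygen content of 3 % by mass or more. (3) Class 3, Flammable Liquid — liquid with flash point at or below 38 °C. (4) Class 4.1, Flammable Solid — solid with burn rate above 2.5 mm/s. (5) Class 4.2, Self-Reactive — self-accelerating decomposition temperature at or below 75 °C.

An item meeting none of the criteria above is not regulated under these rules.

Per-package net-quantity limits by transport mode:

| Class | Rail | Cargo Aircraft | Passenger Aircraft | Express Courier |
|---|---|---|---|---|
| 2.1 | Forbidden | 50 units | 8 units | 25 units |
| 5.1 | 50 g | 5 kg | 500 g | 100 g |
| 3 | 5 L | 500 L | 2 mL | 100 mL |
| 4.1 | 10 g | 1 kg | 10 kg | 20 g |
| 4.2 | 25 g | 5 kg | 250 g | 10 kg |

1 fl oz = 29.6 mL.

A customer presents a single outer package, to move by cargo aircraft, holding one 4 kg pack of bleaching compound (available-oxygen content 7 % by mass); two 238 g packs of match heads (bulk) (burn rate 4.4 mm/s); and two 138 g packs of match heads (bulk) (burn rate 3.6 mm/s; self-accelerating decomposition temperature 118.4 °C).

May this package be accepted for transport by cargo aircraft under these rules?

The bleaching compound has available-oxygen content 7 % by mass, which is ≥ 3 % by mass, so it is Class 5.1 (Oxidizer).
Match heads (bulk): burn rate 4.4 mm/s > 2.5 mm/s → Class 4.1 (Flammable Solid).
Match heads (bulk): burn rate 3.6 mm/s > 2.5 mm/s → Class 4.1 (Flammable Solid).
Class 4.1 net quantity: (two 238 g packs = 476 g) + (two 138 g packs = 276 g) = 752 g.
752 g ≤ 1 kg (cargo aircraft limit, Class 4.1) — within limit.
Class 5.1 quantity: 4 kg.
4 kg is within the cargo aircraft limit of 5 kg for Class 5.1.
Every hazard class is within its cargo aircraft limit and no segregation rule is violated.

Yes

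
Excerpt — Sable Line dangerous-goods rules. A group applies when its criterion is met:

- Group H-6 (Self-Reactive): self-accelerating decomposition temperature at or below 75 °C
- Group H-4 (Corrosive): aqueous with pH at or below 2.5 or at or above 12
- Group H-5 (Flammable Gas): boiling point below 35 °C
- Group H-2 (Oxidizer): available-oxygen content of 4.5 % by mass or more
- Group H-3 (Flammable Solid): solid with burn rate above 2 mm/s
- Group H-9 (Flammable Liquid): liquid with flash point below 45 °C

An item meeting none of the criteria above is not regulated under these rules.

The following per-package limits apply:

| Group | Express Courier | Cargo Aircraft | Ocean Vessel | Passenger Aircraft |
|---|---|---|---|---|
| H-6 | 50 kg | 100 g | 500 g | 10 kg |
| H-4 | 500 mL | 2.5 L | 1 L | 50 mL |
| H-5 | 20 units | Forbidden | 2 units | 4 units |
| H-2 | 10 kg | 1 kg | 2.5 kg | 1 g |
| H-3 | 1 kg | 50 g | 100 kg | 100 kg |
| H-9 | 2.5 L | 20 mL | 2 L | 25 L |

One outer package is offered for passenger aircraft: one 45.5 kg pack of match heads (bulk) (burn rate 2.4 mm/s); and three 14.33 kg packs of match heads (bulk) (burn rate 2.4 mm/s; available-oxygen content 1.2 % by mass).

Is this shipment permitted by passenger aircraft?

Yes

Burn rate 2.4 mm/s meets the Group H-3 criterion (Flammable Solid), so the match heads (bulk) are Group H-3.
With burn rate 2.4 mm/s (> 2 mm/s), the match heads (bulk) fall in Group H-3.
Total Group H-3: 45.5 kg + (three 14.33 kg packs = 42.99 kg) = 88.49 kg.
88.49 kg ≤ 100 kg (passenger aircraft limit, Group H-3) — within limit.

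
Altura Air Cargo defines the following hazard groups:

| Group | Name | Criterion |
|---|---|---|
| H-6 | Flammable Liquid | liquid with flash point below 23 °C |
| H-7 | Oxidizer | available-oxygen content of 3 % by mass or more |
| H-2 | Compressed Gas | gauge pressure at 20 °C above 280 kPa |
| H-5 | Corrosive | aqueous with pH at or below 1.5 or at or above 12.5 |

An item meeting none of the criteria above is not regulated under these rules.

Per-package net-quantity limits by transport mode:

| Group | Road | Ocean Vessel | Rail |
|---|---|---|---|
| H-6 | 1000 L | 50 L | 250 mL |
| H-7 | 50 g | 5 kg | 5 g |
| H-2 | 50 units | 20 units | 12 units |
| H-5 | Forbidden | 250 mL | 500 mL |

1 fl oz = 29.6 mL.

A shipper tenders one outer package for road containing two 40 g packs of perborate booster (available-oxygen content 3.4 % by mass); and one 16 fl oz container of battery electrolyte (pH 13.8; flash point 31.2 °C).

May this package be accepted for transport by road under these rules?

Available-oxygen content 3.4 % by mass meets the Group H-7 criterion (Oxidizer), so the perborate booster is Group H-7.
Battery electrolyte: pH 13.8 ≥ 12.5 → Group H-5 (Corrosive).
Group H-5 quantity: one 16 fl oz container = 473.6 mL.
By road, Group H-5 is Forbidden regardless of quantity.
Group H-7 quantity: two 40 g packs = 80 g.
80 g exceeds the road limit of 50 g for Group H-7.

No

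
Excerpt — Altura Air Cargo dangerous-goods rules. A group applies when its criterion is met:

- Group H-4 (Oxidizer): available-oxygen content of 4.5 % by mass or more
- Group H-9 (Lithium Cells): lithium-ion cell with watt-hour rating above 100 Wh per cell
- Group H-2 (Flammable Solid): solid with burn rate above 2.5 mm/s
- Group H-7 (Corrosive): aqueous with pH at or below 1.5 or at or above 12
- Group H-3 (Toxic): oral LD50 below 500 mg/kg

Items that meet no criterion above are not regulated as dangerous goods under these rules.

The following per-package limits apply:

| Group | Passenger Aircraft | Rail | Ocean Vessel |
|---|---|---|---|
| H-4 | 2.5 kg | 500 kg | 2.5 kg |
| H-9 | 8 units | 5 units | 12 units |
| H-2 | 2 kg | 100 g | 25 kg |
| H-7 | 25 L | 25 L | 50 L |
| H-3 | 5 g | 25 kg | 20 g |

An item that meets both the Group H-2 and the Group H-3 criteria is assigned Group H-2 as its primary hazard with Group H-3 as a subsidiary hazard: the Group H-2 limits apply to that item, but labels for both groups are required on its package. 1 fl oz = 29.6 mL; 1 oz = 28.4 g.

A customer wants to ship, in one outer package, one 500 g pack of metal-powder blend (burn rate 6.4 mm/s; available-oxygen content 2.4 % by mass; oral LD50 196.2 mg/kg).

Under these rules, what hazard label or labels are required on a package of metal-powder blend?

Burn rate 6.4 mm/s meets the Group H-2 criterion (Flammable Solid), so the metal-powder blend is Group H-2.
Oral LD50 196.2 mg/kg meets the Group H-3 criterion (Toxic), so the metal-powder blend is Group H-3.
By the precedence rule Group H-2 is primary and Group H-3 is subsidiary, and that rule requires both labels on the package.

Group H-2 and H-3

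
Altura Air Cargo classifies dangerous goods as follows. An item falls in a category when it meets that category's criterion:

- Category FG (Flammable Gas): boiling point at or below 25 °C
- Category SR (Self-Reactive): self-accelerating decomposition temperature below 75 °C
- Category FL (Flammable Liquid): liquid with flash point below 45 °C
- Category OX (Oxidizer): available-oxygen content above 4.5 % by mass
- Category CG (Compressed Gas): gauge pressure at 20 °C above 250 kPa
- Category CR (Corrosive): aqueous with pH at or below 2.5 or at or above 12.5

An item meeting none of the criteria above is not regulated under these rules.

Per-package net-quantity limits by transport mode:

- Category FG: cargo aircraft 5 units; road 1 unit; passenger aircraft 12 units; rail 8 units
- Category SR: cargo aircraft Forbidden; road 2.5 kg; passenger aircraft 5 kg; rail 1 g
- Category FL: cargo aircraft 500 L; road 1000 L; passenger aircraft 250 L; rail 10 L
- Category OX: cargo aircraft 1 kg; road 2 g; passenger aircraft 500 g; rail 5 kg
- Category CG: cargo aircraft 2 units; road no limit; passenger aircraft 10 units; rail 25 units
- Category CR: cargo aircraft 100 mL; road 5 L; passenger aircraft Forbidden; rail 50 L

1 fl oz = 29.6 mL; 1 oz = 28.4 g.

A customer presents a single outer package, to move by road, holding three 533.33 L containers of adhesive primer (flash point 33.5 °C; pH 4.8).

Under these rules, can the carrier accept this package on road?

Flash point 33.5 °C meets the Category FL criterion (Flammable Liquid), so the adhesive primer is Category FL.
Category FL quantity: three 533.33 L containers = 1599.99 L.
1599.99 L exceeds the road limit of 1000 L for Category FL.

No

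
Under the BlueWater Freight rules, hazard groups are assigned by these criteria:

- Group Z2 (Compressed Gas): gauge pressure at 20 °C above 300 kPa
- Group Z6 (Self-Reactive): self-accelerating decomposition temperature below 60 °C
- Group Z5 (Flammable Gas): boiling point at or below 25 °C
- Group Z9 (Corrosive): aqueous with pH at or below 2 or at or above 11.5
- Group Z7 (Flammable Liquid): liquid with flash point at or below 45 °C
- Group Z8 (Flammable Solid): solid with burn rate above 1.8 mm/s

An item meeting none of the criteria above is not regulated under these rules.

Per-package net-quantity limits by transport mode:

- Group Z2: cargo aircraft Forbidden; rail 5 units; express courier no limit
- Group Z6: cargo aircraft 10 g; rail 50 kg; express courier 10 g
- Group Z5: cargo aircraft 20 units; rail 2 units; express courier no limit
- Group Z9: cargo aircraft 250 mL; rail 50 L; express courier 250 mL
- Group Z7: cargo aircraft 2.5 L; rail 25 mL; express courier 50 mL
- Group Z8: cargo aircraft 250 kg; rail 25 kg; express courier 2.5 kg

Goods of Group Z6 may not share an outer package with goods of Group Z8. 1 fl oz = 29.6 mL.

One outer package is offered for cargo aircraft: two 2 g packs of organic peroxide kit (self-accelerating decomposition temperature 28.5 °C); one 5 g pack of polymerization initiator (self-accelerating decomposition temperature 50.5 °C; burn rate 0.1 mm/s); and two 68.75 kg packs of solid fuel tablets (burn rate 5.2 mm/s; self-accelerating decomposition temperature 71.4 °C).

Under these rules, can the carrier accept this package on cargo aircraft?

The organic peroxide kit has self-accelerating decomposition temperature 28.5 °C, which is < 60 °C, so it is Group Z6 (Self-Reactive).
Polymerization initiator: self-accelerating decomposition temperature 50.5 °C < 60 °C → Group Z6 (Self-Reactive).
The solid fuel tablets have burn rate 5.2 mm/s, which is > 1.8 mm/s, so they are Group Z8 (Flammable Solid).
Group Z6 net quantity: (two 2 g packs = 4 g) + 5 g = 9 g.
That is within the Group Z6 cargo aircraft limit of 10 g.
Group Z8 quantity: two 68.75 kg packs = 137.5 kg.
That is within the Group Z8 cargo aircraft limit of 250 kg.
Group Z6 and Group Z8 may not share an outer package.

No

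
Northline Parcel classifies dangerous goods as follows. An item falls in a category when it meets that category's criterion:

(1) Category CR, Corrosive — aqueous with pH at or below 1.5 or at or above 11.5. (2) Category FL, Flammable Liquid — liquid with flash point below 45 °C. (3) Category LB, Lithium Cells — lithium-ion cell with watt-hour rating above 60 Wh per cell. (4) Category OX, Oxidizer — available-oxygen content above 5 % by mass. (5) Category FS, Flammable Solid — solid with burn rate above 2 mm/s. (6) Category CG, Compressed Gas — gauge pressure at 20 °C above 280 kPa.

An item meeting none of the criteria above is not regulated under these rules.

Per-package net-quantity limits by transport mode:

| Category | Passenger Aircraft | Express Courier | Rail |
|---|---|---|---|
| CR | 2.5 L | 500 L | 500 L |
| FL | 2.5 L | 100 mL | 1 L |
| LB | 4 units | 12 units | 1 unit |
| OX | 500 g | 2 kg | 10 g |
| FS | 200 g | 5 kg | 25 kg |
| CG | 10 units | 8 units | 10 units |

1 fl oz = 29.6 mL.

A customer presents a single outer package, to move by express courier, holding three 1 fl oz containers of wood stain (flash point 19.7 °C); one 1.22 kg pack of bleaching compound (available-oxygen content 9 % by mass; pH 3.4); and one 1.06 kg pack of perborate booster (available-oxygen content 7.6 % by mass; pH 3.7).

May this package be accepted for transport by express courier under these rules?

Wood stain: flash point 19.7 °C < 45 °C → Category FL (Flammable Liquid).
Available-oxygen content 9 % by mass meets the Category OX criterion (Oxidizer), so the bleaching compound is Category OX.
With available-oxygen content 7.6 % by mass (> 5 % by mass), the perborate booster falls in Category OX.
Category OX net quantity: 1.22 kg + 1.06 kg = 2.28 kg.
2.28 kg exceeds the express courier limit of 2 kg for Category OX.
Category FL quantity: three 1 fl oz containers = 88.8 mL.
88.8 mL is within the express courier limit of 100 mL for Category FL.

No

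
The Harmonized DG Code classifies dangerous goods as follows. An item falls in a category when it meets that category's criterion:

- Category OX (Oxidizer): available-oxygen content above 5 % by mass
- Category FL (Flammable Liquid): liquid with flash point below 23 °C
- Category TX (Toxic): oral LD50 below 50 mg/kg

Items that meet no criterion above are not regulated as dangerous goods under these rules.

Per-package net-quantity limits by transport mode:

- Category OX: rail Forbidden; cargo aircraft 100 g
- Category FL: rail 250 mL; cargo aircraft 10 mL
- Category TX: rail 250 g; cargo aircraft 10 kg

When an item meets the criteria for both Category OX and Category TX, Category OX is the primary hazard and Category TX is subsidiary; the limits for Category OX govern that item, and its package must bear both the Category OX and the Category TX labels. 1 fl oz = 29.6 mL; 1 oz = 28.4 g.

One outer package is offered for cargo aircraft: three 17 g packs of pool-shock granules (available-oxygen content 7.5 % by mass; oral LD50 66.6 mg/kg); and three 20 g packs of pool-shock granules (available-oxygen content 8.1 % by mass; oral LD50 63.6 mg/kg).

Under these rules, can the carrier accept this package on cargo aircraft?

No

Available-oxygen content 7.5 % by mass meets the Category OX criterion (Oxidizer), so the pool-shock granules are Category OX.
The pool-shock granules have available-oxygen content 8.1 % by mass, which is > 5 % by mass, so they are Category OX (Oxidizer).
Category OX net quantity: (three 17 g packs = 51 g) + (three 20 g packs = 60 g) = 111 g.
111 g > 100 g (cargo aircraft limit, Category OX) — over the limit.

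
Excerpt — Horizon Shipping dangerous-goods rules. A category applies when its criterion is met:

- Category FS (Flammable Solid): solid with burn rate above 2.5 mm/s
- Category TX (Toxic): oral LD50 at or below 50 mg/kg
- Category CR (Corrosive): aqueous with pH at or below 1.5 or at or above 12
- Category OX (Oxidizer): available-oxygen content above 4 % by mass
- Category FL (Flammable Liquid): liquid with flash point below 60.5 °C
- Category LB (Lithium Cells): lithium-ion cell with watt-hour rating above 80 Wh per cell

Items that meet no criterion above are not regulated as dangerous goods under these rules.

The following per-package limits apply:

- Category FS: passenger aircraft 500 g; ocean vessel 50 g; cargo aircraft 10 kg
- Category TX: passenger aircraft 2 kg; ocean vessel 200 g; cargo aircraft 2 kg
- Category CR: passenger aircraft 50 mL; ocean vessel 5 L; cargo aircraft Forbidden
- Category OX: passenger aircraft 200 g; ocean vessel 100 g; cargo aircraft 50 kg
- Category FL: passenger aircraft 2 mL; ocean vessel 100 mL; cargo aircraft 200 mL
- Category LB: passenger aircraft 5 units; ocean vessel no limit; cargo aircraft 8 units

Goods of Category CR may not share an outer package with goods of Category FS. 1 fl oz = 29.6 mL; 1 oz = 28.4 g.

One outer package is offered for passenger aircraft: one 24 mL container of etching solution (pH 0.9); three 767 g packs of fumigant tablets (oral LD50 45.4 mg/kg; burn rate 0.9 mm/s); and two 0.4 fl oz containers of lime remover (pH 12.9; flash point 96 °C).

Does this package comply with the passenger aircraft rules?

No

Etching solution: pH 0.9 ≤ 1.5 → Category CR (Corrosive).
Oral LD50 45.4 mg/kg meets the Category TX criterion (Toxic), so the fumigant tablets are Category TX.
With pH 12.9 (≥ 12), the lime remover falls in Category CR.
Category CR net quantity: 24 mL + (two 0.4 fl oz containers = 23.68 mL) = 47.68 mL.
47.68 mL is within the passenger aircraft limit of 50 mL for Category CR.
Category TX quantity: three 767 g packs = 2.301 kg.
That exceeds the Category TX passenger aircraft limit of 2 kg.
The segregation rule (Category CR with Category FS) does not apply to Category CR with Category TX.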